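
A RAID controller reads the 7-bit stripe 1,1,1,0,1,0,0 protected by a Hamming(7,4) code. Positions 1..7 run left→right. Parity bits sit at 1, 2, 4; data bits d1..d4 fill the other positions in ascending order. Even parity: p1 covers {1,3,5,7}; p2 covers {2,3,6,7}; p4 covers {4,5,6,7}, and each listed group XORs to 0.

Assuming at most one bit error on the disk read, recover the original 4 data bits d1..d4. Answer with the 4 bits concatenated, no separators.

1000

s1 (pos 1,3,5,7): 1⊕1⊕1⊕0 = 1
s2 (pos 2,3,6,7): 1⊕1⊕0⊕0 = 0
s4 (pos 4,5,6,7): 0⊕1⊕0⊕0 = 1
Syndrome s4…s1 = 101 → error at position 5.
Flip position 5: 1110100 → 1110000
Read data bits from positions 3,5,6,7: 1000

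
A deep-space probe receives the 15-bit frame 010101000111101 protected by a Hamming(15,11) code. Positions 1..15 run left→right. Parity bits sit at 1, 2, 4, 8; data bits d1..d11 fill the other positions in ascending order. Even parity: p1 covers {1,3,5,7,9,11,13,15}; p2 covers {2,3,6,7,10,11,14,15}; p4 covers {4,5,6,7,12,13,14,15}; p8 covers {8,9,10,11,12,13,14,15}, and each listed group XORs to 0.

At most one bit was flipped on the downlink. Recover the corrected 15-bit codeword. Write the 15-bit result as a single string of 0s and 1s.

s1 (pos 1,3,5,7,9,11,13,15): 0⊕0⊕0⊕0⊕0⊕1⊕1⊕1 = 1
s2 (pos 2,3,6,7,10,11,14,15): 1⊕0⊕1⊕0⊕1⊕1⊕0⊕1 = 1
s4 (pos 4,5,6,7,12,13,14,15): 1⊕0⊕1⊕0⊕1⊕1⊕0⊕1 = 1
s8 (pos 8,9,10,11,12,13,14,15): 0⊕0⊕1⊕1⊕1⊕1⊕0⊕1 = 1
Syndrome s8…s1 = 1111 → error at position 15.
Flip position 15: 010101000111101 → 010101000111100

010101000111100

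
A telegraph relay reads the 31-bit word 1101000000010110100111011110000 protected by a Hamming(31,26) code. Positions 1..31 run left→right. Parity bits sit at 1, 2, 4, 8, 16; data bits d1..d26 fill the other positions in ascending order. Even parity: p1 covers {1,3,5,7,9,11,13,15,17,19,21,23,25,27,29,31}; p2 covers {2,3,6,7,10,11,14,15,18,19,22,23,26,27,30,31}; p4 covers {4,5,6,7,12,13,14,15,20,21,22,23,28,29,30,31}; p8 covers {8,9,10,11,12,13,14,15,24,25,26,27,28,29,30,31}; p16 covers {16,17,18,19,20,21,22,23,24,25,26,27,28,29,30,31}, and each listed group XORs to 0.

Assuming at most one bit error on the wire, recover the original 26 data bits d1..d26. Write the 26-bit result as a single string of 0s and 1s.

00000000011100111011110000

s1 (pos 1,3,5,7,9,11,13,15,17,19,21,23,25,27,29,31): 1⊕0⊕0⊕0⊕0⊕0⊕0⊕1⊕1⊕0⊕1⊕0⊕1⊕1⊕0⊕0 = 0
s2 (pos 2,3,6,7,10,11,14,15,18,19,22,23,26,27,30,31): 1⊕0⊕0⊕0⊕0⊕0⊕1⊕1⊕0⊕0⊕1⊕0⊕1⊕1⊕0⊕0 = 0
s4 (pos 4,5,6,7,12,13,14,15,20,21,22,23,28,29,30,31): 1⊕0⊕0⊕0⊕1⊕0⊕1⊕1⊕1⊕1⊕1⊕0⊕0⊕0⊕0⊕0 = 1
s8 (pos 8,9,10,11,12,13,14,15,24,25,26,27,28,29,30,31): 0⊕0⊕0⊕0⊕1⊕0⊕1⊕1⊕1⊕1⊕1⊕1⊕0⊕0⊕0⊕0 = 1
s16 (pos 16,17,18,19,20,21,22,23,24,25,26,27,28,29,30,31): 0⊕1⊕0⊕0⊕1⊕1⊕1⊕0⊕1⊕1⊕1⊕1⊕0⊕0⊕0⊕0 = 0
Syndrome s16…s1 = 01100 → error at position 12.
Flip position 12: 1101000000010110100111011110000 → 1101000000000110100111011110000
Read data bits from positions 3,5,6,7,9,10,11,12,13,14,15,17,18,19,20,21,22,23,24,25,26,27,28,29,30,31: 00000000011100111011110000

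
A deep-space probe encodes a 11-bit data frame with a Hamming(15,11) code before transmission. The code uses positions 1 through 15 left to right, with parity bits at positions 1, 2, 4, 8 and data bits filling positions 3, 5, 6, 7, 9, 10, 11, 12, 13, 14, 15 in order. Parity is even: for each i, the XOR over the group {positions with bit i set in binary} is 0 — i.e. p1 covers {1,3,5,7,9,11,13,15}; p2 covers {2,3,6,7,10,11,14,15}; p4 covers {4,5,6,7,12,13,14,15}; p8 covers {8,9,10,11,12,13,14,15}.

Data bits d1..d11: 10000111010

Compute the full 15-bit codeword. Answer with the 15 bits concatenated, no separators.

001000000111010

Place data at non-parity positions: p1 p2 1 p4 0 0 0 p8 0 1 1 1 0 1 0
p1 (pos 1,3,5,7,9,11,13,15): XOR of data positions = 1⊕0⊕0⊕0⊕1⊕0⊕0 = 0
p2 (pos 2,3,6,7,10,11,14,15): XOR of data positions = 1⊕0⊕0⊕1⊕1⊕1⊕0 = 0
p4 (pos 4,5,6,7,12,13,14,15): XOR of data positions = 0⊕0⊕0⊕1⊕0⊕1⊕0 = 0
p8 (pos 8,9,10,11,12,13,14,15): XOR of data positions = 0⊕1⊕1⊕1⊕0⊕1⊕0 = 0
Codeword: 001000000111010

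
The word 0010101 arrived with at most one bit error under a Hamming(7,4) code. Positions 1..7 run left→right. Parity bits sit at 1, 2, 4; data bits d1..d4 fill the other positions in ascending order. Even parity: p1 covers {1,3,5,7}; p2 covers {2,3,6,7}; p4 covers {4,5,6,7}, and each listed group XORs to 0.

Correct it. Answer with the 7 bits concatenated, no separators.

1010101

s1 (pos 1,3,5,7): 0⊕1⊕1⊕1 = 1
s2 (pos 2,3,6,7): 0⊕1⊕0⊕1 = 0
s4 (pos 4,5,6,7): 0⊕1⊕0⊕1 = 0
Syndrome s4…s1 = 001 → error at position 1.
Flip position 1: 0010101 → 1010101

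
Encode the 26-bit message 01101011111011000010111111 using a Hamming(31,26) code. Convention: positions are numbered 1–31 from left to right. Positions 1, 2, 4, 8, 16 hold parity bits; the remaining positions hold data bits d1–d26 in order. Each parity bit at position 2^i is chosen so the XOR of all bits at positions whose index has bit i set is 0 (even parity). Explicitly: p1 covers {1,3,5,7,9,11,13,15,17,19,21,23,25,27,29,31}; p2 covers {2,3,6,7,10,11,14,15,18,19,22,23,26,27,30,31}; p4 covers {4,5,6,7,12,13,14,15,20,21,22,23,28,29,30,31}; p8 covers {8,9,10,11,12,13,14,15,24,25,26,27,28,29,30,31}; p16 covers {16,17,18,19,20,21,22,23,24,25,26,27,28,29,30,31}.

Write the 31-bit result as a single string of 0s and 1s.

1000110110111111011000010111111

Place data at non-parity positions: p1 p2 0 p4 1 1 0 p8 1 0 1 1 1 1 1 p16 0 1 1 0 0 0 0 1 0 1 1 1 1 1 1
p1 (pos 1,3,5,7,9,11,13,15,17,19,21,23,25,27,29,31): XOR of data positions = 0⊕1⊕0⊕1⊕1⊕1⊕1⊕0⊕1⊕0⊕0⊕0⊕1⊕1⊕1 = 1
p2 (pos 2,3,6,7,10,11,14,15,18,19,22,23,26,27,30,31): XOR of data positions = 0⊕1⊕0⊕0⊕1⊕1⊕1⊕1⊕1⊕0⊕0⊕1⊕1⊕1⊕1 = 0
p4 (pos 4,5,6,7,12,13,14,15,20,21,22,23,28,29,30,31): XOR of data positions = 1⊕1⊕0⊕1⊕1⊕1⊕1⊕0⊕0⊕0⊕0⊕1⊕1⊕1⊕1 = 0
p8 (pos 8,9,10,11,12,13,14,15,24,25,26,27,28,29,30,31): XOR of data positions = 1⊕0⊕1⊕1⊕1⊕1⊕1⊕1⊕0⊕1⊕1⊕1⊕1⊕1⊕1 = 1
p16 (pos 16,17,18,19,20,21,22,23,24,25,26,27,28,29,30,31): XOR of data positions = 0⊕1⊕1⊕0⊕0⊕0⊕0⊕1⊕0⊕1⊕1⊕1⊕1⊕1⊕1 = 1
Codeword: 1000110110111111011000010111111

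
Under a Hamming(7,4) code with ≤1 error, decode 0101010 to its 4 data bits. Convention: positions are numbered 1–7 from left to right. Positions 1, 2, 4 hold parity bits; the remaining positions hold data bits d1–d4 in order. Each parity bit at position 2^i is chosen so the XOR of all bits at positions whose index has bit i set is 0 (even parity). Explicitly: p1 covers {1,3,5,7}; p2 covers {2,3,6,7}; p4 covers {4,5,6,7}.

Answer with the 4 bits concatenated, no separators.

0010

s1 (pos 1,3,5,7): 0⊕0⊕0⊕0 = 0
s2 (pos 2,3,6,7): 1⊕0⊕1⊕0 = 0
s4 (pos 4,5,6,7): 1⊕0⊕1⊕0 = 0
Syndrome s4…s1 = 000 → no error.
Read data bits from positions 3,5,6,7: 0010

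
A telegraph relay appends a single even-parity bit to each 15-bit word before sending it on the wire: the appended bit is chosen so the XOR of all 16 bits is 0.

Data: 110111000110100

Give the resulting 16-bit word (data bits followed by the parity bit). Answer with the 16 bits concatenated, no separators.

1101110001101000

XOR of the 15 data bits: 1⊕1⊕0⊕1⊕1⊕1⊕0⊕0⊕0⊕1⊕1⊕0⊕1⊕0⊕0 = 0
Parity bit = 0 (so all 16 bits XOR to 0).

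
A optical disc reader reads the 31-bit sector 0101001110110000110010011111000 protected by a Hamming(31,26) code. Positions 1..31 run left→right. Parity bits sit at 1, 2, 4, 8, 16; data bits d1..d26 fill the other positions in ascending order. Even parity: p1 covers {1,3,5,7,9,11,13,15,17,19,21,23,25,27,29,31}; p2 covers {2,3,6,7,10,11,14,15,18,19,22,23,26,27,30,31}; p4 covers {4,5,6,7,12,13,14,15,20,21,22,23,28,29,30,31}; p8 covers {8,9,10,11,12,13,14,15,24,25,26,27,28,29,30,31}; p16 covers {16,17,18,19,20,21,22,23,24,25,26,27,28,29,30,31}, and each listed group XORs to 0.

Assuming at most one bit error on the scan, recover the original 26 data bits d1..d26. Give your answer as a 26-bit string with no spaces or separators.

s1 (pos 1,3,5,7,9,11,13,15,17,19,21,23,25,27,29,31): 0⊕0⊕0⊕1⊕1⊕1⊕0⊕0⊕1⊕0⊕1⊕0⊕1⊕1⊕0⊕0 = 1
s2 (pos 2,3,6,7,10,11,14,15,18,19,22,23,26,27,30,31): 1⊕0⊕0⊕1⊕0⊕1⊕0⊕0⊕1⊕0⊕0⊕0⊕1⊕1⊕0⊕0 = 0
s4 (pos 4,5,6,7,12,13,14,15,20,21,22,23,28,29,30,31): 1⊕0⊕0⊕1⊕1⊕0⊕0⊕0⊕0⊕1⊕0⊕0⊕1⊕0⊕0⊕0 = 1
s8 (pos 8,9,10,11,12,13,14,15,24,25,26,27,28,29,30,31): 1⊕1⊕0⊕1⊕1⊕0⊕0⊕0⊕1⊕1⊕1⊕1⊕1⊕0⊕0⊕0 = 1
s16 (pos 16,17,18,19,20,21,22,23,24,25,26,27,28,29,30,31): 0⊕1⊕1⊕0⊕0⊕1⊕0⊕0⊕1⊕1⊕1⊕1⊕1⊕0⊕0⊕0 = 0
Syndrome s16…s1 = 01101 → error at position 13.
Flip position 13: 0101001110110000110010011111000 → 0101001110111000110010011111000
Read data bits from positions 3,5,6,7,9,10,11,12,13,14,15,17,18,19,20,21,22,23,24,25,26,27,28,29,30,31: 00011011100110010011111000

00011011100110010011111000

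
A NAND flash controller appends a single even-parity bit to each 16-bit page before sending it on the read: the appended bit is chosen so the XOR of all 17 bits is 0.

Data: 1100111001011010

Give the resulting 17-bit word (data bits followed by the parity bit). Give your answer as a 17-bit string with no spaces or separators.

XOR of the 16 data bits: 1⊕1⊕0⊕0⊕1⊕1⊕1⊕0⊕0⊕1⊕0⊕1⊕1⊕0⊕1⊕0 = 1
Parity bit = 1 (so all 17 bits XOR to 0).

11001110010110101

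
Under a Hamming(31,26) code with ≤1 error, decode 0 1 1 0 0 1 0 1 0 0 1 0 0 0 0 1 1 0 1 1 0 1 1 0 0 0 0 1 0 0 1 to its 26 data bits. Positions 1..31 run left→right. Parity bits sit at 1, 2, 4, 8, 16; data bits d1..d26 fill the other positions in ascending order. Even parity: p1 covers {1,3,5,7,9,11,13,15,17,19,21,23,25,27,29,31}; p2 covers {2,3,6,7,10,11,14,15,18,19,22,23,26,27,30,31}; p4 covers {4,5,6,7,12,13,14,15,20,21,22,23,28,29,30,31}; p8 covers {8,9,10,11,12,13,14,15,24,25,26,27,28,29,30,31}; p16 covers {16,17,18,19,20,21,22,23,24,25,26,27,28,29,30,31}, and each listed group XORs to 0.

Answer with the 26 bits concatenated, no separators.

10100010000101101100001001

s1 (pos 1,3,5,7,9,11,13,15,17,19,21,23,25,27,29,31): 0⊕1⊕0⊕0⊕0⊕1⊕0⊕0⊕1⊕1⊕0⊕1⊕0⊕0⊕0⊕1 = 0
s2 (pos 2,3,6,7,10,11,14,15,18,19,22,23,26,27,30,31): 1⊕1⊕1⊕0⊕0⊕1⊕0⊕0⊕0⊕1⊕1⊕1⊕0⊕0⊕0⊕1 = 0
s4 (pos 4,5,6,7,12,13,14,15,20,21,22,23,28,29,30,31): 0⊕0⊕1⊕0⊕0⊕0⊕0⊕0⊕1⊕0⊕1⊕1⊕1⊕0⊕0⊕1 = 0
s8 (pos 8,9,10,11,12,13,14,15,24,25,26,27,28,29,30,31): 1⊕0⊕0⊕1⊕0⊕0⊕0⊕0⊕0⊕0⊕0⊕0⊕1⊕0⊕0⊕1 = 0
s16 (pos 16,17,18,19,20,21,22,23,24,25,26,27,28,29,30,31): 1⊕1⊕0⊕1⊕1⊕0⊕1⊕1⊕0⊕0⊕0⊕0⊕1⊕0⊕0⊕1 = 0
Syndrome s16…s1 = 00000 → no error.
Read data bits from positions 3,5,6,7,9,10,11,12,13,14,15,17,18,19,20,21,22,23,24,25,26,27,28,29,30,31: 10100010000101101100001001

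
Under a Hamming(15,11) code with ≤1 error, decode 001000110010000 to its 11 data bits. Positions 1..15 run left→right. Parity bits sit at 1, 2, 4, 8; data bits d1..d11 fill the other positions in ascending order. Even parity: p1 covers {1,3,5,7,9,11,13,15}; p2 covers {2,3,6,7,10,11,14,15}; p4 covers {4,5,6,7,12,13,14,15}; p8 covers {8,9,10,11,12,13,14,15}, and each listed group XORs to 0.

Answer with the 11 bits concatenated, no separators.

10000010000

s1 (pos 1,3,5,7,9,11,13,15): 0⊕1⊕0⊕1⊕0⊕1⊕0⊕0 = 1
s2 (pos 2,3,6,7,10,11,14,15): 0⊕1⊕0⊕1⊕0⊕1⊕0⊕0 = 1
s4 (pos 4,5,6,7,12,13,14,15): 0⊕0⊕0⊕1⊕0⊕0⊕0⊕0 = 1
s8 (pos 8,9,10,11,12,13,14,15): 1⊕0⊕0⊕1⊕0⊕0⊕0⊕0 = 0
Syndrome s8…s1 = 0111 → error at position 7.
Flip position 7: 001000110010000 → 001000010010000
Read data bits from positions 3,5,6,7,9,10,11,12,13,14,15: 10000010000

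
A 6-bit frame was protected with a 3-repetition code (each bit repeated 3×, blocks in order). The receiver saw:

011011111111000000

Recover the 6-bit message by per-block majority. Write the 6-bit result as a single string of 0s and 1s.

Block 1 (011): 2 ones → 1
Block 2 (011): 2 ones → 1
Block 3 (111): 3 ones → 1
Block 4 (111): 3 ones → 1
Block 5 (000): 0 ones → 0
Block 6 (000): 0 ones → 0

111100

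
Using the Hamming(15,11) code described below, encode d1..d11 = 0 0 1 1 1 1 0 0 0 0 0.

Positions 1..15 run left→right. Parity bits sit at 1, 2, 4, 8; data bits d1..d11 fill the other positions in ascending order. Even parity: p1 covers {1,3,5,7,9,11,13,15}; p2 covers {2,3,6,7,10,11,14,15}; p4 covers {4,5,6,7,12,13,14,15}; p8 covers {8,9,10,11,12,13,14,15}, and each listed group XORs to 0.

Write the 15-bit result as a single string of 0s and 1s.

Place data at non-parity positions: p1 p2 0 p4 0 1 1 p8 1 1 0 0 0 0 0
p1 (pos 1,3,5,7,9,11,13,15): XOR of data positions = 0⊕0⊕1⊕1⊕0⊕0⊕0 = 0
p2 (pos 2,3,6,7,10,11,14,15): XOR of data positions = 0⊕1⊕1⊕1⊕0⊕0⊕0 = 1
p4 (pos 4,5,6,7,12,13,14,15): XOR of data positions = 0⊕1⊕1⊕0⊕0⊕0⊕0 = 0
p8 (pos 8,9,10,11,12,13,14,15): XOR of data positions = 1⊕1⊕0⊕0⊕0⊕0⊕0 = 0
Codeword: 010001101100000

010001101100000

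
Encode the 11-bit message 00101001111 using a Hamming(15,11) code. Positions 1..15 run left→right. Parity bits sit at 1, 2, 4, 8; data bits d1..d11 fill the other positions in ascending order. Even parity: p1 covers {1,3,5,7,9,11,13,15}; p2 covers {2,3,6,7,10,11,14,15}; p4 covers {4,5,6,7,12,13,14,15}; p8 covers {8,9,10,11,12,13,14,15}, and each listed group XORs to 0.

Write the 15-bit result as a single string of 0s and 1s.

110101011001111

Place data at non-parity positions: p1 p2 0 p4 0 1 0 p8 1 0 0 1 1 1 1
p1 (pos 1,3,5,7,9,11,13,15): XOR of data positions = 0⊕0⊕0⊕1⊕0⊕1⊕1 = 1
p2 (pos 2,3,6,7,10,11,14,15): XOR of data positions = 0⊕1⊕0⊕0⊕0⊕1⊕1 = 1
p4 (pos 4,5,6,7,12,13,14,15): XOR of data positions = 0⊕1⊕0⊕1⊕1⊕1⊕1 = 1
p8 (pos 8,9,10,11,12,13,14,15): XOR of data positions = 1⊕0⊕0⊕1⊕1⊕1⊕1 = 1
Codeword: 110101011001111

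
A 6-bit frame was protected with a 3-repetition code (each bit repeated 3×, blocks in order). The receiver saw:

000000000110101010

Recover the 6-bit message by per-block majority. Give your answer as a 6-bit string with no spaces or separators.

000110

Block 1 (000): 0 ones → 0
Block 2 (000): 0 ones → 0
Block 3 (000): 0 ones → 0
Block 4 (110): 2 ones → 1
Block 5 (101): 2 ones → 1
Block 6 (010): 1 one → 0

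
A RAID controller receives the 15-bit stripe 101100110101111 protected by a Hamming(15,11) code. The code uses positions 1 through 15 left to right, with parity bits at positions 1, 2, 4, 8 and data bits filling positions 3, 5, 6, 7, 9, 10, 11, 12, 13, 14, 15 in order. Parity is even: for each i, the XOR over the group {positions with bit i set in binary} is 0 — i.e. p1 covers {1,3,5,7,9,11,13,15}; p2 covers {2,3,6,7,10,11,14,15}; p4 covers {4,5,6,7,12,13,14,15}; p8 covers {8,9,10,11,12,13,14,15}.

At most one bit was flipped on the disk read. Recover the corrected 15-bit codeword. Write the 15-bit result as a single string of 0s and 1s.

s1 (pos 1,3,5,7,9,11,13,15): 1⊕1⊕0⊕1⊕0⊕0⊕1⊕1 = 1
s2 (pos 2,3,6,7,10,11,14,15): 0⊕1⊕0⊕1⊕1⊕0⊕1⊕1 = 1
s4 (pos 4,5,6,7,12,13,14,15): 1⊕0⊕0⊕1⊕1⊕1⊕1⊕1 = 0
s8 (pos 8,9,10,11,12,13,14,15): 1⊕0⊕1⊕0⊕1⊕1⊕1⊕1 = 0
Syndrome s8…s1 = 0011 → error at position 3.
Flip position 3: 101100110101111 → 100100110101111

100100110101111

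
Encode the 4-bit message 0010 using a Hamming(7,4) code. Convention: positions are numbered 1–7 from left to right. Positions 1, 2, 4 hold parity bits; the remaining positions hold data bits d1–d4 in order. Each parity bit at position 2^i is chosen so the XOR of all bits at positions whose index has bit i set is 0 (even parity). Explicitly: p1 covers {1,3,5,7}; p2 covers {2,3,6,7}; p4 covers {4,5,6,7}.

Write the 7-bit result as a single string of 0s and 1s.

0101010

Place data at non-parity positions: p1 p2 0 p4 0 1 0
p1 (pos 1,3,5,7): XOR of data positions = 0⊕0⊕0 = 0
p2 (pos 2,3,6,7): XOR of data positions = 0⊕1⊕0 = 1
p4 (pos 4,5,6,7): XOR of data positions = 0⊕1⊕0 = 1
Codeword: 0101010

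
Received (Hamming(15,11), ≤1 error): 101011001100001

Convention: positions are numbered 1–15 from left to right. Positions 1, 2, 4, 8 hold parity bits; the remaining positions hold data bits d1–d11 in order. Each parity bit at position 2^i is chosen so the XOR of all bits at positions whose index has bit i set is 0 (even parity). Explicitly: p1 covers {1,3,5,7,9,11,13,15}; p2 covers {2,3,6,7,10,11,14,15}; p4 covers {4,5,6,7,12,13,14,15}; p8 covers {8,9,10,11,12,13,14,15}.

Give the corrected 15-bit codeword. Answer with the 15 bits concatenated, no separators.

s1 (pos 1,3,5,7,9,11,13,15): 1⊕1⊕1⊕0⊕1⊕0⊕0⊕1 = 1
s2 (pos 2,3,6,7,10,11,14,15): 0⊕1⊕1⊕0⊕1⊕0⊕0⊕1 = 0
s4 (pos 4,5,6,7,12,13,14,15): 0⊕1⊕1⊕0⊕0⊕0⊕0⊕1 = 1
s8 (pos 8,9,10,11,12,13,14,15): 0⊕1⊕1⊕0⊕0⊕0⊕0⊕1 = 1
Syndrome s8…s1 = 1101 → error at position 13.
Flip position 13: 101011001100001 → 101011001100101

101011001100101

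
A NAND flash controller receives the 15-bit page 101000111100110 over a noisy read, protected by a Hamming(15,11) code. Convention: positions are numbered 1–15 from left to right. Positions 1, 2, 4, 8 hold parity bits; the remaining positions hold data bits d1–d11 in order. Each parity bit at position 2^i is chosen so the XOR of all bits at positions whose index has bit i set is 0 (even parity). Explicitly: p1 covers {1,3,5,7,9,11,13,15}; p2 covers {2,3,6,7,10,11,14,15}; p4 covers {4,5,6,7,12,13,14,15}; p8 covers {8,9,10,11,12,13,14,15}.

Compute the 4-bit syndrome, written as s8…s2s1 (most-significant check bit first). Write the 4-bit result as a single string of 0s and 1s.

1101

s1 (pos 1,3,5,7,9,11,13,15): 1⊕1⊕0⊕1⊕1⊕0⊕1⊕0 = 1
s2 (pos 2,3,6,7,10,11,14,15): 0⊕1⊕0⊕1⊕1⊕0⊕1⊕0 = 0
s4 (pos 4,5,6,7,12,13,14,15): 0⊕0⊕0⊕1⊕0⊕1⊕1⊕0 = 1
s8 (pos 8,9,10,11,12,13,14,15): 1⊕1⊕1⊕0⊕0⊕1⊕1⊕0 = 1
Syndrome s8…s1 = 1101 → error at position 13.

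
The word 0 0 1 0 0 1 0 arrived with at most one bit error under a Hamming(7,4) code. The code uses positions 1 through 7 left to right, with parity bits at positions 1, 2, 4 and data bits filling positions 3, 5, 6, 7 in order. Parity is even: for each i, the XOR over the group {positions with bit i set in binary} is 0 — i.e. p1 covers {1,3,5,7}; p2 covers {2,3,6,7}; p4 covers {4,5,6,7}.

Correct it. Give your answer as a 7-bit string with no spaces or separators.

s1 (pos 1,3,5,7): 0⊕1⊕0⊕0 = 1
s2 (pos 2,3,6,7): 0⊕1⊕1⊕0 = 0
s4 (pos 4,5,6,7): 0⊕0⊕1⊕0 = 1
Syndrome s4…s1 = 101 → error at position 5.
Flip position 5: 0010010 → 0010110

0010110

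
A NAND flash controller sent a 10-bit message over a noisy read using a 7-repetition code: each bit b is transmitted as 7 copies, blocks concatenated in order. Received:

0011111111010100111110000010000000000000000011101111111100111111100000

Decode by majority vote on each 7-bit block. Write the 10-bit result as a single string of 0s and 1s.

Block 1 (0011111): 5 ones → 1
Block 2 (1110101): 5 ones → 1
Block 3 (0011111): 5 ones → 1
Block 4 (0000010): 1 one → 0
Block 5 (0000000): 0 ones → 0
Block 6 (0000000): 0 ones → 0
Block 7 (0011101): 4 ones → 1
Block 8 (1111111): 7 ones → 1
Block 9 (0011111): 5 ones → 1
Block 10 (1100000): 2 ones → 0

1110001110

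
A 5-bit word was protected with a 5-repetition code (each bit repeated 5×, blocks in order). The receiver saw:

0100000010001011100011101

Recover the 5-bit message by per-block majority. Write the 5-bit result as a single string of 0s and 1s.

00001

Block 1 (01000): 1 one → 0
Block 2 (00010): 1 one → 0
Block 3 (00101): 2 ones → 0
Block 4 (11000): 2 ones → 0
Block 5 (11101): 4 ones → 1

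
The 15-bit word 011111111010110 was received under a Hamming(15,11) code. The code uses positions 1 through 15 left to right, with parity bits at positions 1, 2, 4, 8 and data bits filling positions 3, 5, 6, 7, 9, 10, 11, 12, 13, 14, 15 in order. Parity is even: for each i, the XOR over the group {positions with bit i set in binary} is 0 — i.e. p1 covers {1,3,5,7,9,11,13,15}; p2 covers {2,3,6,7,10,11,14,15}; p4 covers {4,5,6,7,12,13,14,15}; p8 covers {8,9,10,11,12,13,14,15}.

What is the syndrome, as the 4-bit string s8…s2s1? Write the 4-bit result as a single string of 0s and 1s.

1000

s1 (pos 1,3,5,7,9,11,13,15): 0⊕1⊕1⊕1⊕1⊕1⊕1⊕0 = 0
s2 (pos 2,3,6,7,10,11,14,15): 1⊕1⊕1⊕1⊕0⊕1⊕1⊕0 = 0
s4 (pos 4,5,6,7,12,13,14,15): 1⊕1⊕1⊕1⊕0⊕1⊕1⊕0 = 0
s8 (pos 8,9,10,11,12,13,14,15): 1⊕1⊕0⊕1⊕0⊕1⊕1⊕0 = 1
Syndrome s8…s1 = 1000 → error at position 8.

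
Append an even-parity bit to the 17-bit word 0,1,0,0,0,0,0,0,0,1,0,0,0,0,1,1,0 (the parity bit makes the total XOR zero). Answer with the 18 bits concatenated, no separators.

010000000100001100

XOR of the 17 data bits: 0⊕1⊕0⊕0⊕0⊕0⊕0⊕0⊕0⊕1⊕0⊕0⊕0⊕0⊕1⊕1⊕0 = 0
Parity bit = 0 (so all 18 bits XOR to 0).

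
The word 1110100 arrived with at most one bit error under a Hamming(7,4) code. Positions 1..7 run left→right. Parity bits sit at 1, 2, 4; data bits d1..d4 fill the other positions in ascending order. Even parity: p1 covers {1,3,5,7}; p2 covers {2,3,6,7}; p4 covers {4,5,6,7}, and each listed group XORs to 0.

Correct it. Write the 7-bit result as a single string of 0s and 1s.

1110000

s1 (pos 1,3,5,7): 1⊕1⊕1⊕0 = 1
s2 (pos 2,3,6,7): 1⊕1⊕0⊕0 = 0
s4 (pos 4,5,6,7): 0⊕1⊕0⊕0 = 1
Syndrome s4…s1 = 101 → error at position 5.
Flip position 5: 1110100 → 1110000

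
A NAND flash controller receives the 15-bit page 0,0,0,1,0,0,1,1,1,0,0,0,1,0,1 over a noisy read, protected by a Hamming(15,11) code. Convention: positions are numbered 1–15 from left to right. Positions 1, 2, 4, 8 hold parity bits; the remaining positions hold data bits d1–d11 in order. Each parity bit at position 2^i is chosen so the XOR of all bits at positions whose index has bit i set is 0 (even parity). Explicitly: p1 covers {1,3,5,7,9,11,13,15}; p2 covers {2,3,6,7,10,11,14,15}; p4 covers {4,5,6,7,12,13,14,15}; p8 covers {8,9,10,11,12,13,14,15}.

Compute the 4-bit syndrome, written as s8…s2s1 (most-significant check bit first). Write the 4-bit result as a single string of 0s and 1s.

s1 (pos 1,3,5,7,9,11,13,15): 0⊕0⊕0⊕1⊕1⊕0⊕1⊕1 = 0
s2 (pos 2,3,6,7,10,11,14,15): 0⊕0⊕0⊕1⊕0⊕0⊕0⊕1 = 0
s4 (pos 4,5,6,7,12,13,14,15): 1⊕0⊕0⊕1⊕0⊕1⊕0⊕1 = 0
s8 (pos 8,9,10,11,12,13,14,15): 1⊕1⊕0⊕0⊕0⊕1⊕0⊕1 = 0
Syndrome s8…s1 = 0000 → no error.

0000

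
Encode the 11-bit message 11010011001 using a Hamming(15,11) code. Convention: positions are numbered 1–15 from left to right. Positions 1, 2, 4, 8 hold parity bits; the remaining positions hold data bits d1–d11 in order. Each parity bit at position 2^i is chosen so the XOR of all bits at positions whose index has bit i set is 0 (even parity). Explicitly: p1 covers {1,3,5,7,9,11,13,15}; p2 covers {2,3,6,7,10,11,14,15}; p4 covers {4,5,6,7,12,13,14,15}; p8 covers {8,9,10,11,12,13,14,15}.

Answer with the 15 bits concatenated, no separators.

101010110011001

Place data at non-parity positions: p1 p2 1 p4 1 0 1 p8 0 0 1 1 0 0 1
p1 (pos 1,3,5,7,9,11,13,15): XOR of data positions = 1⊕1⊕1⊕0⊕1⊕0⊕1 = 1
p2 (pos 2,3,6,7,10,11,14,15): XOR of data positions = 1⊕0⊕1⊕0⊕1⊕0⊕1 = 0
p4 (pos 4,5,6,7,12,13,14,15): XOR of data positions = 1⊕0⊕1⊕1⊕0⊕0⊕1 = 0
p8 (pos 8,9,10,11,12,13,14,15): XOR of data positions = 0⊕0⊕1⊕1⊕0⊕0⊕1 = 1
Codeword: 101010110011001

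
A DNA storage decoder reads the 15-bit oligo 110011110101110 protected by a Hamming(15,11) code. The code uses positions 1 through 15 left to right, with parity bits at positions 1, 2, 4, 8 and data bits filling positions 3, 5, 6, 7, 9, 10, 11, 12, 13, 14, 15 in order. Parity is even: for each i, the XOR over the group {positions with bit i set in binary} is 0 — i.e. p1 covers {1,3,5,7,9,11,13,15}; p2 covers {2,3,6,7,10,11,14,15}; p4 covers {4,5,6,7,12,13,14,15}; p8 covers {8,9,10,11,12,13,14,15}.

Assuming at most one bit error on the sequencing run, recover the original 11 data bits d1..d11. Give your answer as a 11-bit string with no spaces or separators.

s1 (pos 1,3,5,7,9,11,13,15): 1⊕0⊕1⊕1⊕0⊕0⊕1⊕0 = 0
s2 (pos 2,3,6,7,10,11,14,15): 1⊕0⊕1⊕1⊕1⊕0⊕1⊕0 = 1
s4 (pos 4,5,6,7,12,13,14,15): 0⊕1⊕1⊕1⊕1⊕1⊕1⊕0 = 0
s8 (pos 8,9,10,11,12,13,14,15): 1⊕0⊕1⊕0⊕1⊕1⊕1⊕0 = 1
Syndrome s8…s1 = 1010 → error at position 10.
Flip position 10: 110011110101110 → 110011110001110
Read data bits from positions 3,5,6,7,9,10,11,12,13,14,15: 01110001110

01110001110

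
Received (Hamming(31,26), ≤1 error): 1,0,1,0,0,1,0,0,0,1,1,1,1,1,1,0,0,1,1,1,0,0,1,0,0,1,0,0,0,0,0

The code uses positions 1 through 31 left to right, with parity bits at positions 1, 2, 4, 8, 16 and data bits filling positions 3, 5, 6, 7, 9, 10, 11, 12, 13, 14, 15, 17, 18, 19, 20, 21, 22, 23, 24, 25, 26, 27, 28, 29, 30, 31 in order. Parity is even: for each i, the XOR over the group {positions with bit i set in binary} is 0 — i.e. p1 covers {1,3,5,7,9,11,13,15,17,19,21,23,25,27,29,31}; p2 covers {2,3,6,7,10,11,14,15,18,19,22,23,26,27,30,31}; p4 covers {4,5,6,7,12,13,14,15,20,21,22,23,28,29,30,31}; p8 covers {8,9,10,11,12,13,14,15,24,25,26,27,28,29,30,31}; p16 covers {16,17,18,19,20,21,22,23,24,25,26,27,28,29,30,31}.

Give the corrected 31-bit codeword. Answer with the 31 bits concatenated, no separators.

1010010001111110011100100100100

s1 (pos 1,3,5,7,9,11,13,15,17,19,21,23,25,27,29,31): 1⊕1⊕0⊕0⊕0⊕1⊕1⊕1⊕0⊕1⊕0⊕1⊕0⊕0⊕0⊕0 = 1
s2 (pos 2,3,6,7,10,11,14,15,18,19,22,23,26,27,30,31): 0⊕1⊕1⊕0⊕1⊕1⊕1⊕1⊕1⊕1⊕0⊕1⊕1⊕0⊕0⊕0 = 0
s4 (pos 4,5,6,7,12,13,14,15,20,21,22,23,28,29,30,31): 0⊕0⊕1⊕0⊕1⊕1⊕1⊕1⊕1⊕0⊕0⊕1⊕0⊕0⊕0⊕0 = 1
s8 (pos 8,9,10,11,12,13,14,15,24,25,26,27,28,29,30,31): 0⊕0⊕1⊕1⊕1⊕1⊕1⊕1⊕0⊕0⊕1⊕0⊕0⊕0⊕0⊕0 = 1
s16 (pos 16,17,18,19,20,21,22,23,24,25,26,27,28,29,30,31): 0⊕0⊕1⊕1⊕1⊕0⊕0⊕1⊕0⊕0⊕1⊕0⊕0⊕0⊕0⊕0 = 1
Syndrome s16…s1 = 11101 → error at position 29.
Flip position 29: 1010010001111110011100100100000 → 1010010001111110011100100100100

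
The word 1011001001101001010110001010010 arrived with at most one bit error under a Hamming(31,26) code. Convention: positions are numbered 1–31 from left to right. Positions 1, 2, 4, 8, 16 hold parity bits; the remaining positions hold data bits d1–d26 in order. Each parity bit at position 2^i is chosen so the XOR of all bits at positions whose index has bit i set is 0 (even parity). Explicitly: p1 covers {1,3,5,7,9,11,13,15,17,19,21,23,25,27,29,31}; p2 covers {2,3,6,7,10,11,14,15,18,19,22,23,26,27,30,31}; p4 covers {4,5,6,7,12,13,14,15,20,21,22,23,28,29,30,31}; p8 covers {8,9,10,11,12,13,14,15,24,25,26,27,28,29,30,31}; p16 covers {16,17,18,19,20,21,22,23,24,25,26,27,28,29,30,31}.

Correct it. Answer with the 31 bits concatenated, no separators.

s1 (pos 1,3,5,7,9,11,13,15,17,19,21,23,25,27,29,31): 1⊕1⊕0⊕1⊕0⊕1⊕1⊕0⊕0⊕0⊕1⊕0⊕1⊕1⊕0⊕0 = 0
s2 (pos 2,3,6,7,10,11,14,15,18,19,22,23,26,27,30,31): 0⊕1⊕0⊕1⊕1⊕1⊕0⊕0⊕1⊕0⊕0⊕0⊕0⊕1⊕1⊕0 = 1
s4 (pos 4,5,6,7,12,13,14,15,20,21,22,23,28,29,30,31): 1⊕0⊕0⊕1⊕0⊕1⊕0⊕0⊕1⊕1⊕0⊕0⊕0⊕0⊕1⊕0 = 0
s8 (pos 8,9,10,11,12,13,14,15,24,25,26,27,28,29,30,31): 0⊕0⊕1⊕1⊕0⊕1⊕0⊕0⊕0⊕1⊕0⊕1⊕0⊕0⊕1⊕0 = 0
s16 (pos 16,17,18,19,20,21,22,23,24,25,26,27,28,29,30,31): 1⊕0⊕1⊕0⊕1⊕1⊕0⊕0⊕0⊕1⊕0⊕1⊕0⊕0⊕1⊕0 = 1
Syndrome s16…s1 = 10010 → error at position 18.
Flip position 18: 1011001001101001010110001010010 → 1011001001101001000110001010010

1011001001101001000110001010010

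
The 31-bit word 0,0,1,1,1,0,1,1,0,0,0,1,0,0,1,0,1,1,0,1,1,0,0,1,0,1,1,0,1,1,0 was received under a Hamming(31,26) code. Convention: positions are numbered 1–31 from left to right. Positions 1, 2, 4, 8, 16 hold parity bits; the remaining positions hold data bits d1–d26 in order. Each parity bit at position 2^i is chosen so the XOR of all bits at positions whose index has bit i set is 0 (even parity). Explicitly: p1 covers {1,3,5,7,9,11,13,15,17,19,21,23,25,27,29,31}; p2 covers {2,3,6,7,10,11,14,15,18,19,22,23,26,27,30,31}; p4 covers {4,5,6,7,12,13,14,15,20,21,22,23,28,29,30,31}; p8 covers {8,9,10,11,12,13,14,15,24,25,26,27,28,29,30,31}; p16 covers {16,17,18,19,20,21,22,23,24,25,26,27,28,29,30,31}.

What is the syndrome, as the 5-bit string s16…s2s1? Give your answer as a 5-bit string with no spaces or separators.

s1 (pos 1,3,5,7,9,11,13,15,17,19,21,23,25,27,29,31): 0⊕1⊕1⊕1⊕0⊕0⊕0⊕1⊕1⊕0⊕1⊕0⊕0⊕1⊕1⊕0 = 0
s2 (pos 2,3,6,7,10,11,14,15,18,19,22,23,26,27,30,31): 0⊕1⊕0⊕1⊕0⊕0⊕0⊕1⊕1⊕0⊕0⊕0⊕1⊕1⊕1⊕0 = 1
s4 (pos 4,5,6,7,12,13,14,15,20,21,22,23,28,29,30,31): 1⊕1⊕0⊕1⊕1⊕0⊕0⊕1⊕1⊕1⊕0⊕0⊕0⊕1⊕1⊕0 = 1
s8 (pos 8,9,10,11,12,13,14,15,24,25,26,27,28,29,30,31): 1⊕0⊕0⊕0⊕1⊕0⊕0⊕1⊕1⊕0⊕1⊕1⊕0⊕1⊕1⊕0 = 0
s16 (pos 16,17,18,19,20,21,22,23,24,25,26,27,28,29,30,31): 0⊕1⊕1⊕0⊕1⊕1⊕0⊕0⊕1⊕0⊕1⊕1⊕0⊕1⊕1⊕0 = 1
Syndrome s16…s1 = 10110 → error at position 22.

10110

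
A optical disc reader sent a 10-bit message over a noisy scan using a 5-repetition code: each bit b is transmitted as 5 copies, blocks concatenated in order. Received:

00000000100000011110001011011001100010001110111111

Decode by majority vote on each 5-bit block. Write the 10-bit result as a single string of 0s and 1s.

0001010011

Block 1 (00000): 0 ones → 0
Block 2 (00010): 1 one → 0
Block 3 (00000): 0 ones → 0
Block 4 (11110): 4 ones → 1
Block 5 (00101): 2 ones → 0
Block 6 (10110): 3 ones → 1
Block 7 (01100): 2 ones → 0
Block 8 (01000): 1 one → 0
Block 9 (11101): 4 ones → 1
Block 10 (11111): 5 ones → 1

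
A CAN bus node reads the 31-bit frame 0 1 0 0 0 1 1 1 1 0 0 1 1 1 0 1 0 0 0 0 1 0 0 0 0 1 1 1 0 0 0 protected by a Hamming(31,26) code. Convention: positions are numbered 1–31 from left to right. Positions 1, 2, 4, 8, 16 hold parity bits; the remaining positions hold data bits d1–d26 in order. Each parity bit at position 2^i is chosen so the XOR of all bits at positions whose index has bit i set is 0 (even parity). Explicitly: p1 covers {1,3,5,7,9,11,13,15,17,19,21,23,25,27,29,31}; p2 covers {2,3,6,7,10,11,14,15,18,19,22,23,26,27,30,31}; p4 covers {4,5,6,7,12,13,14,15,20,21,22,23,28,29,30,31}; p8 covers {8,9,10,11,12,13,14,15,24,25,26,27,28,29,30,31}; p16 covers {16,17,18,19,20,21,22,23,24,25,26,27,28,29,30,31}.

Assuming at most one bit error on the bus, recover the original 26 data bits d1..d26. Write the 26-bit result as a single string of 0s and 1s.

s1 (pos 1,3,5,7,9,11,13,15,17,19,21,23,25,27,29,31): 0⊕0⊕0⊕1⊕1⊕0⊕1⊕0⊕0⊕0⊕1⊕0⊕0⊕1⊕0⊕0 = 1
s2 (pos 2,3,6,7,10,11,14,15,18,19,22,23,26,27,30,31): 1⊕0⊕1⊕1⊕0⊕0⊕1⊕0⊕0⊕0⊕0⊕0⊕1⊕1⊕0⊕0 = 0
s4 (pos 4,5,6,7,12,13,14,15,20,21,22,23,28,29,30,31): 0⊕0⊕1⊕1⊕1⊕1⊕1⊕0⊕0⊕1⊕0⊕0⊕1⊕0⊕0⊕0 = 1
s8 (pos 8,9,10,11,12,13,14,15,24,25,26,27,28,29,30,31): 1⊕1⊕0⊕0⊕1⊕1⊕1⊕0⊕0⊕0⊕1⊕1⊕1⊕0⊕0⊕0 = 0
s16 (pos 16,17,18,19,20,21,22,23,24,25,26,27,28,29,30,31): 1⊕0⊕0⊕0⊕0⊕1⊕0⊕0⊕0⊕0⊕1⊕1⊕1⊕0⊕0⊕0 = 1
Syndrome s16…s1 = 10101 → error at position 21.
Flip position 21: 0100011110011101000010000111000 → 0100011110011101000000000111000
Read data bits from positions 3,5,6,7,9,10,11,12,13,14,15,17,18,19,20,21,22,23,24,25,26,27,28,29,30,31: 00111001110000000000111000

00111001110000000000111000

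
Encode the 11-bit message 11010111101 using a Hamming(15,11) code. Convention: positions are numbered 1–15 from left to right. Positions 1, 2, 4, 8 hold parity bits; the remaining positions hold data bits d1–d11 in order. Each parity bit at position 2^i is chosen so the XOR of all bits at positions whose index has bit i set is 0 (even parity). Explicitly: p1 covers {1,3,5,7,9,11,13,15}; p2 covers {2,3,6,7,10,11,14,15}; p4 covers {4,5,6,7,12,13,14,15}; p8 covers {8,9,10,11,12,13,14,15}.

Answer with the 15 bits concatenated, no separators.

011110110111101

Place data at non-parity positions: p1 p2 1 p4 1 0 1 p8 0 1 1 1 1 0 1
p1 (pos 1,3,5,7,9,11,13,15): XOR of data positions = 1⊕1⊕1⊕0⊕1⊕1⊕1 = 0
p2 (pos 2,3,6,7,10,11,14,15): XOR of data positions = 1⊕0⊕1⊕1⊕1⊕0⊕1 = 1
p4 (pos 4,5,6,7,12,13,14,15): XOR of data positions = 1⊕0⊕1⊕1⊕1⊕0⊕1 = 1
p8 (pos 8,9,10,11,12,13,14,15): XOR of data positions = 0⊕1⊕1⊕1⊕1⊕0⊕1 = 1
Codeword: 011110110111101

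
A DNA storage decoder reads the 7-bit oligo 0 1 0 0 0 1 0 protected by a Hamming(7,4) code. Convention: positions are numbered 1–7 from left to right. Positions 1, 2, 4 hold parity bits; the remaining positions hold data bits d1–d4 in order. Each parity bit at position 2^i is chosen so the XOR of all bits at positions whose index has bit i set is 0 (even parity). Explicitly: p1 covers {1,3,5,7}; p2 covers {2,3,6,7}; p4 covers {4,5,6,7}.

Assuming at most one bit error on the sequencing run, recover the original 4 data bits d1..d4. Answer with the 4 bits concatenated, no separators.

0010

s1 (pos 1,3,5,7): 0⊕0⊕0⊕0 = 0
s2 (pos 2,3,6,7): 1⊕0⊕1⊕0 = 0
s4 (pos 4,5,6,7): 0⊕0⊕1⊕0 = 1
Syndrome s4…s1 = 100 → error at position 4.
Flip position 4: 0100010 → 0101010
Read data bits from positions 3,5,6,7: 0010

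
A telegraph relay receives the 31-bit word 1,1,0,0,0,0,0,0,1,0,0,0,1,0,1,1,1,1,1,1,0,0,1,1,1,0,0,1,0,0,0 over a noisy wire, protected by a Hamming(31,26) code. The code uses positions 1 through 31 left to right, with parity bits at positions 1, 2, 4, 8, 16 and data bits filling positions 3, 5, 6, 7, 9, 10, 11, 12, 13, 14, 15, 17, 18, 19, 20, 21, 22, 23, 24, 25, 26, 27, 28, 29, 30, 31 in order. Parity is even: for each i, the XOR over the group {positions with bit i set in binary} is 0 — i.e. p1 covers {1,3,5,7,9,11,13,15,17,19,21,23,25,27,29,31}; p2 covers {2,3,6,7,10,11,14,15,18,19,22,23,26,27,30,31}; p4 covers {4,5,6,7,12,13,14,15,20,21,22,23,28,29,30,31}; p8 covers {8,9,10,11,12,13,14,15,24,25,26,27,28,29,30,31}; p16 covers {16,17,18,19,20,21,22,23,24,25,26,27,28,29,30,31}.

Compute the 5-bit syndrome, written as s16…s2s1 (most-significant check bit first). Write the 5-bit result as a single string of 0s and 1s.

s1 (pos 1,3,5,7,9,11,13,15,17,19,21,23,25,27,29,31): 1⊕0⊕0⊕0⊕1⊕0⊕1⊕1⊕1⊕1⊕0⊕1⊕1⊕0⊕0⊕0 = 0
s2 (pos 2,3,6,7,10,11,14,15,18,19,22,23,26,27,30,31): 1⊕0⊕0⊕0⊕0⊕0⊕0⊕1⊕1⊕1⊕0⊕1⊕0⊕0⊕0⊕0 = 1
s4 (pos 4,5,6,7,12,13,14,15,20,21,22,23,28,29,30,31): 0⊕0⊕0⊕0⊕0⊕1⊕0⊕1⊕1⊕0⊕0⊕1⊕1⊕0⊕0⊕0 = 1
s8 (pos 8,9,10,11,12,13,14,15,24,25,26,27,28,29,30,31): 0⊕1⊕0⊕0⊕0⊕1⊕0⊕1⊕1⊕1⊕0⊕0⊕1⊕0⊕0⊕0 = 0
s16 (pos 16,17,18,19,20,21,22,23,24,25,26,27,28,29,30,31): 1⊕1⊕1⊕1⊕1⊕0⊕0⊕1⊕1⊕1⊕0⊕0⊕1⊕0⊕0⊕0 = 1
Syndrome s16…s1 = 10110 → error at position 22.

10110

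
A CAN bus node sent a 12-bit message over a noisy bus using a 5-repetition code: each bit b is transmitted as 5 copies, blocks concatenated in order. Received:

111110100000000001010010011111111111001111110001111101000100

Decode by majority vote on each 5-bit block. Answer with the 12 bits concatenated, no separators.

100001111110

Block 1 (11111): 5 ones → 1
Block 2 (01000): 1 one → 0
Block 3 (00000): 0 ones → 0
Block 4 (00101): 2 ones → 0
Block 5 (00100): 1 one → 0
Block 6 (11111): 5 ones → 1
Block 7 (11111): 5 ones → 1
Block 8 (10011): 3 ones → 1
Block 9 (11110): 4 ones → 1
Block 10 (00111): 3 ones → 1
Block 11 (11010): 3 ones → 1
Block 12 (00100): 1 one → 0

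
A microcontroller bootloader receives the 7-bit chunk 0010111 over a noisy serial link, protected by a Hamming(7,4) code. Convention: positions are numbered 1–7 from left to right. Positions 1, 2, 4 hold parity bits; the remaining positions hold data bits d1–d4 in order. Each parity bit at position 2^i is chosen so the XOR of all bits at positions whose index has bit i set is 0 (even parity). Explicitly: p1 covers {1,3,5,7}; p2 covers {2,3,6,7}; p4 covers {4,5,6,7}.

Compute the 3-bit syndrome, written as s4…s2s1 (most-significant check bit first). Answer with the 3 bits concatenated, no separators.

s1 (pos 1,3,5,7): 0⊕1⊕1⊕1 = 1
s2 (pos 2,3,6,7): 0⊕1⊕1⊕1 = 1
s4 (pos 4,5,6,7): 0⊕1⊕1⊕1 = 1
Syndrome s4…s1 = 111 → error at position 7.

111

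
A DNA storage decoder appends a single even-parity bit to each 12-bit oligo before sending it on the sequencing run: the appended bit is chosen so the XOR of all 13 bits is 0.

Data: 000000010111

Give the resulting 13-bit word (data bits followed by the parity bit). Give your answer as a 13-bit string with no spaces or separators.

XOR of the 12 data bits: 0⊕0⊕0⊕0⊕0⊕0⊕0⊕1⊕0⊕1⊕1⊕1 = 0
Parity bit = 0 (so all 13 bits XOR to 0).

0000000101110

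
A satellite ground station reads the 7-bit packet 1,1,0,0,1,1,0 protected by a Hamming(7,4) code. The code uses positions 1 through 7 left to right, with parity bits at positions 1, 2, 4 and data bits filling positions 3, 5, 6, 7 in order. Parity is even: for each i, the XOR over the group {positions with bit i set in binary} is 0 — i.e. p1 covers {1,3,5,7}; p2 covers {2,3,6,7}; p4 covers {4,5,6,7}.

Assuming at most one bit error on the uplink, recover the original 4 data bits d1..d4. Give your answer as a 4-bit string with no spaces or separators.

0110

s1 (pos 1,3,5,7): 1⊕0⊕1⊕0 = 0
s2 (pos 2,3,6,7): 1⊕0⊕1⊕0 = 0
s4 (pos 4,5,6,7): 0⊕1⊕1⊕0 = 0
Syndrome s4…s1 = 000 → no error.
Read data bits from positions 3,5,6,7: 0110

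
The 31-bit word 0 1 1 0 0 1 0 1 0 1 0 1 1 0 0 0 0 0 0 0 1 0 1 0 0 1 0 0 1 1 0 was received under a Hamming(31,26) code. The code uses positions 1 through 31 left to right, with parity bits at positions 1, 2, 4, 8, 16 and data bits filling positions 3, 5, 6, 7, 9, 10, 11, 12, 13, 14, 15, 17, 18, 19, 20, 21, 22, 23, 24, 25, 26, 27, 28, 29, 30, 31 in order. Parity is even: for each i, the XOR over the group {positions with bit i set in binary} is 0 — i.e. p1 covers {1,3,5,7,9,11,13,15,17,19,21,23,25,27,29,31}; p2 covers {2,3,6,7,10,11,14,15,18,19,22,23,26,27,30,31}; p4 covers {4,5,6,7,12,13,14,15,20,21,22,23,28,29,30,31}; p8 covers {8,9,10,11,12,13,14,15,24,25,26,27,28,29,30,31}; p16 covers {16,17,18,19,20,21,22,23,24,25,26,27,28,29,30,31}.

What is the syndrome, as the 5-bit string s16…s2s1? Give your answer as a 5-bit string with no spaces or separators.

11111

s1 (pos 1,3,5,7,9,11,13,15,17,19,21,23,25,27,29,31): 0⊕1⊕0⊕0⊕0⊕0⊕1⊕0⊕0⊕0⊕1⊕1⊕0⊕0⊕1⊕0 = 1
s2 (pos 2,3,6,7,10,11,14,15,18,19,22,23,26,27,30,31): 1⊕1⊕1⊕0⊕1⊕0⊕0⊕0⊕0⊕0⊕0⊕1⊕1⊕0⊕1⊕0 = 1
s4 (pos 4,5,6,7,12,13,14,15,20,21,22,23,28,29,30,31): 0⊕0⊕1⊕0⊕1⊕1⊕0⊕0⊕0⊕1⊕0⊕1⊕0⊕1⊕1⊕0 = 1
s8 (pos 8,9,10,11,12,13,14,15,24,25,26,27,28,29,30,31): 1⊕0⊕1⊕0⊕1⊕1⊕0⊕0⊕0⊕0⊕1⊕0⊕0⊕1⊕1⊕0 = 1
s16 (pos 16,17,18,19,20,21,22,23,24,25,26,27,28,29,30,31): 0⊕0⊕0⊕0⊕0⊕1⊕0⊕1⊕0⊕0⊕1⊕0⊕0⊕1⊕1⊕0 = 1
Syndrome s16…s1 = 11111 → error at position 31.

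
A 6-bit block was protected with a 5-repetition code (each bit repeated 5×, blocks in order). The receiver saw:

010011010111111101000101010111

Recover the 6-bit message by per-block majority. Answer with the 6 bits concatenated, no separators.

Block 1 (01001): 2 ones → 0
Block 2 (10101): 3 ones → 1
Block 3 (11111): 5 ones → 1
Block 4 (10100): 2 ones → 0
Block 5 (01010): 2 ones → 0
Block 6 (10111): 4 ones → 1

011001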